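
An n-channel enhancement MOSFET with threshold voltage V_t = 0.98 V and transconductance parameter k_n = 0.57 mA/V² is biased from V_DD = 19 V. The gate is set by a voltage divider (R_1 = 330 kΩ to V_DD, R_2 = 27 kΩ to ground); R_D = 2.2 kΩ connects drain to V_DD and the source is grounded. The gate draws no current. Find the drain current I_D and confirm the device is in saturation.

V_G = V_DD·R_2/(R_1+R_2) = 19×27/357 = 1.44 V. With the source grounded, V_GS = V_G = 1.44 V.
Assume saturation: I_D = (k_n/2)(V_GS − V_t)² = (0.57/2)×(1.44 − 0.98)² = 0.285×0.457² = 0.0595 mA.
V_DS = V_DD − I_D·R_D = 19 − 0.0595×2.2 = 18.9 V.
Saturation requires V_DS ≥ V_GS − V_t = 0.457 V; 18.9 ≥ 0.457 ✓.

I_D ≈ 0.06 mA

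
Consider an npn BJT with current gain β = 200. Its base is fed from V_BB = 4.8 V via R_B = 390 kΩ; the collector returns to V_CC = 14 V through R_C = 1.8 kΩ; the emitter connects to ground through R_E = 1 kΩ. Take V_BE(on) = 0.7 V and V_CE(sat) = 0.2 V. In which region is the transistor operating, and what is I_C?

Assume active. Base-emitter loop: I_B = (V_BB − V_BE)/(R_B + (β+1)R_E) = (4.8 − 0.7)/(390 + 201×1) = 0.00694 mA.
I_C = β·I_B = 200×0.00694 = 1.39 mA.
V_CE = V_CC − I_C·R_C − I_E·R_E = 14 − 1.39×1.8 − 1.39×1 = 10.1 V > V_CE(sat), so the active-region assumption holds.

active; I_C ≈ 1.4 mA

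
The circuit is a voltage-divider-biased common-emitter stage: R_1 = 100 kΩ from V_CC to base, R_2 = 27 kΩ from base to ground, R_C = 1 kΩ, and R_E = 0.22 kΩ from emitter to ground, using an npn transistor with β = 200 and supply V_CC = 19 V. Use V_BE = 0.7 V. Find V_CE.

Thevenize the base divider: V_Th = V_CC·R_2/(R_1+R_2) = 19×27/127 = 4.04 V, R_Th = R_1‖R_2 = 21.3 kΩ.
Base-emitter loop: V_Th = I_B·R_Th + V_BE + (β+1)I_B·R_E, so I_B = (4.04 − 0.7) / (21.3 + 201×0.22) = 0.051 mA.
I_C = β·I_B = 200×0.051 = 10.2 mA, and I_E = (β+1)I_B = 10.3 mA.
V_CE = V_CC − I_C·R_C − I_E·R_E = 19 − 10.2×1 − 10.3×0.22 = 6.55 V.
V_CE = 6.55 V > 0.2 V confirms active-region operation.

V_CE ≈ 6.5 V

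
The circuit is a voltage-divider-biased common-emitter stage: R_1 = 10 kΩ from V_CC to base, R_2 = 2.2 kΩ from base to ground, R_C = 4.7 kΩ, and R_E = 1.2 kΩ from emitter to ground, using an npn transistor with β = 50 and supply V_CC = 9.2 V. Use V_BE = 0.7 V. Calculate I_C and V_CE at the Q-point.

Thevenize the base divider: V_Th = V_CC·R_2/(R_1+R_2) = 9.2×2.2/12.2 = 1.66 V, R_Th = R_1‖R_2 = 1.8 kΩ.
Base-emitter loop: V_Th = I_B·R_Th + V_BE + (β+1)I_B·R_E, so I_B = (1.66 − 0.7) / (1.8 + 51×1.2) = 0.0152 mA.
I_C = β·I_B = 50×0.0152 = 0.761 mA, and I_E = (β+1)I_B = 0.776 mA.
V_CE = V_CC − I_C·R_C − I_E·R_E = 9.2 − 0.761×4.7 − 0.776×1.2 = 4.69 V.
V_CE = 4.69 V > 0.2 V confirms active-region operation.

I_C ≈ 0.76 mA, V_CE ≈ 4.7 V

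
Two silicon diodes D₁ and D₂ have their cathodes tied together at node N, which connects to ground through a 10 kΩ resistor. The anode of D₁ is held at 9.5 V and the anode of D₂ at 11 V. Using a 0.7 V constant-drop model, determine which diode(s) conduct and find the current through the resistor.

Only D₂ conducts; I_R ≈ 1 mA

Assume both conduct. Then node N would need to be at both 9.5−0.7 = 8.8 V and 11−0.7 = 10.3 V, which is impossible.
Assume only D₂ conducts: V_N = 11 − 0.7 = 10.3 V, so I_R = 10.3/10 = 1.03 mA.
Check D₁: its anode-to-cathode voltage is 9.5 − 10.3 = -0.8 V < 0.7 V, so it is off. The assumption is consistent.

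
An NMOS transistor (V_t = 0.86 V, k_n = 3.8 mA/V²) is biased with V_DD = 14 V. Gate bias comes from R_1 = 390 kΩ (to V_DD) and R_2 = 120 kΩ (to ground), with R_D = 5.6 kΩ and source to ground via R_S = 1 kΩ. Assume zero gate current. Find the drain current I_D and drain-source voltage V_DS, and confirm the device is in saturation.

V_G = V_DD·R_2/(R_1+R_2) = 14×120/510 = 3.29 V.
Assume saturation: I_D = (k_n/2)(V_GS − V_t)² with V_GS = V_G − I_D·R_S = 3.29 − 1·I_D.
Substituting gives 1.9·I_D² − 10.2·I_D + 11.3 = 0, with roots I_D = 1.54 or 3.86 mA.
The root I_D = 3.86 mA gives V_GS = -0.565 V ≤ V_t, so take I_D = 1.54 mA.
Then V_GS = 1.76 V and V_DS = V_DD − I_D(R_D+R_S) = 14 − 1.54×6.6 = 3.87 V.
Saturation requires V_DS ≥ V_GS − V_t = 0.899 V; 3.87 ≥ 0.899 ✓.

I_D ≈ 1.5 mA, V_DS ≈ 3.9 V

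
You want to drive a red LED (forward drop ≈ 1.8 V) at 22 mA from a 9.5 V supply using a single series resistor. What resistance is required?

R ≈ 0.35 kΩ

The resistor drops V_S − V_D = 9.5 − 1.8 = 7.7 V at 22 mA.
R = 7.7 V / 22 mA = 0.35 kΩ.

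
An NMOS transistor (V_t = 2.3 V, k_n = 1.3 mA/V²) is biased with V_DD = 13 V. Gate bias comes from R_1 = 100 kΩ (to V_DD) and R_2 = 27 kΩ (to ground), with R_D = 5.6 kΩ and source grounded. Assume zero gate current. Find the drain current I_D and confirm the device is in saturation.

V_G = V_DD·R_2/(R_1+R_2) = 13×27/127 = 2.76 V. With the source grounded, V_GS = V_G = 2.76 V.
Assume saturation: I_D = (k_n/2)(V_GS − V_t)² = (1.3/2)×(2.76 − 2.3)² = 0.65×0.464² = 0.14 mA.
V_DS = V_DD − I_D·R_D = 13 − 0.14×5.6 = 12.2 V.
Saturation requires V_DS ≥ V_GS − V_t = 0.464 V; 12.2 ≥ 0.464 ✓.

I_D ≈ 0.14 mA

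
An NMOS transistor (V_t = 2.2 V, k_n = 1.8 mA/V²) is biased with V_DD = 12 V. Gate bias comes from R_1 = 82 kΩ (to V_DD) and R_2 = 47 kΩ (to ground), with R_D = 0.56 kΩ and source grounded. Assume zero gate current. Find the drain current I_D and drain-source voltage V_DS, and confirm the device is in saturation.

V_G = V_DD·R_2/(R_1+R_2) = 12×47/129 = 4.37 V. With the source grounded, V_GS = V_G = 4.37 V.
Assume saturation: I_D = (k_n/2)(V_GS − V_t)² = (1.8/2)×(4.37 − 2.2)² = 0.9×2.17² = 4.25 mA.
V_DS = V_DD − I_D·R_D = 12 − 4.25×0.56 = 9.62 V.
Saturation requires V_DS ≥ V_GS − V_t = 2.17 V; 9.62 ≥ 2.17 ✓.

I_D ≈ 4.2 mA, V_DS ≈ 9.6 V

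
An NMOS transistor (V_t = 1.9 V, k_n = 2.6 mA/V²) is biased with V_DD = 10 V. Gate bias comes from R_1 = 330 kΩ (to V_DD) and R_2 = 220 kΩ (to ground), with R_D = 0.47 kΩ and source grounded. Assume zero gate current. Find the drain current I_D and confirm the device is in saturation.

V_G = V_DD·R_2/(R_1+R_2) = 10×220/550 = 4 V. With the source grounded, V_GS = V_G = 4 V.
Assume saturation: I_D = (k_n/2)(V_GS − V_t)² = (2.6/2)×(4 − 1.9)² = 1.3×2.1² = 5.73 mA.
V_DS = V_DD − I_D·R_D = 10 − 5.73×0.47 = 7.31 V.
Saturation requires V_DS ≥ V_GS − V_t = 2.1 V; 7.31 ≥ 2.1 ✓.

I_D ≈ 5.7 mA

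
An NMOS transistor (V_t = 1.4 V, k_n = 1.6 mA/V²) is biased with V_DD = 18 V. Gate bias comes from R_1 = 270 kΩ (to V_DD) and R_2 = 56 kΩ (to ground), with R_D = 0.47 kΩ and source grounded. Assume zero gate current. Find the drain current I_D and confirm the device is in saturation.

V_G = V_DD·R_2/(R_1+R_2) = 18×56/326 = 3.09 V. With the source grounded, V_GS = V_G = 3.09 V.
Assume saturation: I_D = (k_n/2)(V_GS − V_t)² = (1.6/2)×(3.09 − 1.4)² = 0.8×1.69² = 2.29 mA.
V_DS = V_DD − I_D·R_D = 18 − 2.29×0.47 = 16.9 V.
Saturation requires V_DS ≥ V_GS − V_t = 1.69 V; 16.9 ≥ 1.69 ✓.

I_D ≈ 2.3 mA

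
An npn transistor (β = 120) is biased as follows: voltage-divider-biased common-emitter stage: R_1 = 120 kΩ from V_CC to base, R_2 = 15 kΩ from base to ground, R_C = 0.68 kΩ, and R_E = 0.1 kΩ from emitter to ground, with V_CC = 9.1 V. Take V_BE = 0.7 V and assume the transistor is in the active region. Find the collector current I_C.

I_C ≈ 1.5 mA

Thevenize the base divider: V_Th = V_CC·R_2/(R_1+R_2) = 9.1×15/135 = 1.01 V, R_Th = R_1‖R_2 = 13.3 kΩ.
Base-emitter loop: V_Th = I_B·R_Th + V_BE + (β+1)I_B·R_E, so I_B = (1.01 − 0.7) / (13.3 + 121×0.1) = 0.0122 mA.
I_C = β·I_B = 120×0.0122 = 1.47 mA, and I_E = (β+1)I_B = 1.48 mA.
V_CE = V_CC − I_C·R_C − I_E·R_E = 9.1 − 1.47×0.68 − 1.48×0.1 = 7.95 V.
V_CE = 7.95 V > 0.2 V confirms active-region operation.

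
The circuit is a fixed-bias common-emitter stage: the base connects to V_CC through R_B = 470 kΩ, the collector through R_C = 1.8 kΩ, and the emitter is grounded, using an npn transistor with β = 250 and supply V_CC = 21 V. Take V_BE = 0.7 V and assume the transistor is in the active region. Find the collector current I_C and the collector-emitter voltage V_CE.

Base loop: V_CC = I_B·R_B + V_BE, so I_B = (21 − 0.7)/470 kΩ = 0.0432 mA.
In the active region I_C = β·I_B = 250 × 0.0432 = 10.8 mA.
Collector loop: V_CE = V_CC − I_C·R_C = 21 − 10.8×1.8 = 1.56 V.
Since V_CE = 1.56 V > V_CE(sat) ≈ 0.2 V, the transistor is in the active region as assumed.

I_C ≈ 11 mA, V_CE ≈ 1.6 V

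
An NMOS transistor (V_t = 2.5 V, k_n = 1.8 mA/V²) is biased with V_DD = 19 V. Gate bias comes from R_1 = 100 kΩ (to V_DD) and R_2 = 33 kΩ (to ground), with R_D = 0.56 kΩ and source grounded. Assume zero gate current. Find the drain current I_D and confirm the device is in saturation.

I_D ≈ 4.4 mA

V_G = V_DD·R_2/(R_1+R_2) = 19×33/133 = 4.71 V. With the source grounded, V_GS = V_G = 4.71 V.
Assume saturation: I_D = (k_n/2)(V_GS − V_t)² = (1.8/2)×(4.71 − 2.5)² = 0.9×2.21² = 4.41 mA.
V_DS = V_DD − I_D·R_D = 19 − 4.41×0.56 = 16.5 V.
Saturation requires V_DS ≥ V_GS − V_t = 2.21 V; 16.5 ≥ 2.21 ✓.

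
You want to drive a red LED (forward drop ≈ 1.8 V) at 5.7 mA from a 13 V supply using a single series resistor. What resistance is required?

The resistor drops V_S − V_D = 13 − 1.8 = 11.2 V at 5.7 mA.
R = 11.2 V / 5.7 mA = 1.96 kΩ.

R ≈ 2 kΩ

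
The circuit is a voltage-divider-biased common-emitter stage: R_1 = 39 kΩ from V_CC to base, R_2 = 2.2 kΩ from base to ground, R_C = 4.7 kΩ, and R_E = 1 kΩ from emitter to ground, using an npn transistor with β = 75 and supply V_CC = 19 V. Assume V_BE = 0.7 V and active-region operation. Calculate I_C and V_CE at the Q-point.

Thevenize the base divider: V_Th = V_CC·R_2/(R_1+R_2) = 19×2.2/41.2 = 1.01 V, R_Th = R_1‖R_2 = 2.08 kΩ.
Base-emitter loop: V_Th = I_B·R_Th + V_BE + (β+1)I_B·R_E, so I_B = (1.01 − 0.7) / (2.08 + 76×1) = 0.00403 mA.
I_C = β·I_B = 75×0.00403 = 0.302 mA, and I_E = (β+1)I_B = 0.306 mA.
V_CE = V_CC − I_C·R_C − I_E·R_E = 19 − 0.302×4.7 − 0.306×1 = 17.3 V.
V_CE = 17.3 V > 0.2 V confirms active-region operation.

I_C ≈ 0.3 mA, V_CE ≈ 17 V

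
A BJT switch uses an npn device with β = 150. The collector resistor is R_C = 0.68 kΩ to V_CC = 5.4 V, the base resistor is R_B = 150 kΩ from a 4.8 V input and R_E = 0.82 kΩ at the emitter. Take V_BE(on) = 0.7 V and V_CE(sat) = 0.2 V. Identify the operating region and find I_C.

active; I_C ≈ 2.2 mA

Assume active. Base-emitter loop: I_B = (V_BB − V_BE)/(R_B + (β+1)R_E) = (4.8 − 0.7)/(150 + 151×0.82) = 0.015 mA.
I_C = β·I_B = 150×0.015 = 2.25 mA.
V_CE = V_CC − I_C·R_C − I_E·R_E = 5.4 − 2.25×0.68 − 2.26×0.82 = 2.02 V > V_CE(sat), so the active-region assumption holds.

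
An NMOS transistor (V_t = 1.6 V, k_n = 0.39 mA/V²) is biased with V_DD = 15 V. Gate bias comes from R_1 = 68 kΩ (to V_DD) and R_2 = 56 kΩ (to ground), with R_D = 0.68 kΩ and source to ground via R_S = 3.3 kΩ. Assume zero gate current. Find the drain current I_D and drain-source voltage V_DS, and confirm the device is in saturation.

I_D ≈ 0.91 mA, V_DS ≈ 11 V

V_G = V_DD·R_2/(R_1+R_2) = 15×56/124 = 6.77 V.
Assume saturation: I_D = (k_n/2)(V_GS − V_t)² with V_GS = V_G − I_D·R_S = 6.77 − 3.3·I_D.
Substituting gives 2.12·I_D² − 7.66·I_D + 5.22 = 0, with roots I_D = 0.912 or 2.69 mA.
The root I_D = 2.69 mA gives V_GS = -2.12 V ≤ V_t, so take I_D = 0.912 mA.
Then V_GS = 3.76 V and V_DS = V_DD − I_D(R_D+R_S) = 15 − 0.912×3.98 = 11.4 V.
Saturation requires V_DS ≥ V_GS − V_t = 2.16 V; 11.4 ≥ 2.16 ✓.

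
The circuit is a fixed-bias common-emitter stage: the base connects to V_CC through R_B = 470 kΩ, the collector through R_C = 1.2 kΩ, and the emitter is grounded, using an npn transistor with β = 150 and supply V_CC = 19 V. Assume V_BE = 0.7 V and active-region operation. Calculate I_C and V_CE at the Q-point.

Base loop: V_CC = I_B·R_B + V_BE, so I_B = (19 − 0.7)/470 kΩ = 0.0389 mA.
In the active region I_C = β·I_B = 150 × 0.0389 = 5.84 mA.
Collector loop: V_CE = V_CC − I_C·R_C = 19 − 5.84×1.2 = 12 V.
Since V_CE = 12 V > V_CE(sat) ≈ 0.2 V, the transistor is in the active region as assumed.

I_C ≈ 5.8 mA, V_CE ≈ 12 V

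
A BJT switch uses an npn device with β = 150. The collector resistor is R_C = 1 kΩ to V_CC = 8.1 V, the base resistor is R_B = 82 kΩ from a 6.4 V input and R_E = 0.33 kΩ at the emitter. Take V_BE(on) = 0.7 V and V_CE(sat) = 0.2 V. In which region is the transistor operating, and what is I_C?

saturation; I_C ≈ 5.9 mA

Assume active: I_B = (6.4 − 0.7)/(82 + 151×0.33) = 0.0432 mA, I_C = β·I_B = 6.49 mA.
Then V_CE = 8.1 − 6.49×1 − 6.53×0.33 = -0.54 V < 0.2 V — the active assumption fails.
Re-solve with V_CE = 0.2 V. KCL at the emitter: V_E/R_E = (V_BB−0.7−V_E)/R_B + (V_CC−0.2−V_E)/R_C, giving V_E = 1.97 V.
I_C = (V_CC − 0.2 − V_E)/R_C = (7.9 − 1.97)/1 = 5.93 mA.
Check: I_B = (5.7 − 1.97)/82 = 0.0455 mA, and β·I_B = 6.82 mA > I_C, confirming saturation.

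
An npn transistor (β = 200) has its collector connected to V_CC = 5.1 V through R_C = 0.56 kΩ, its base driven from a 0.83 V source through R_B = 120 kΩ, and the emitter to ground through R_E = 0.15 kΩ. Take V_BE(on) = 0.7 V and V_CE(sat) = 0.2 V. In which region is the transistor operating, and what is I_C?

active; I_C ≈ 0.17 mA

Assume active. Base-emitter loop: I_B = (V_BB − V_BE)/(R_B + (β+1)R_E) = (0.83 − 0.7)/(120 + 201×0.15) = 0.000866 mA.
I_C = β·I_B = 200×0.000866 = 0.173 mA.
V_CE = V_CC − I_C·R_C − I_E·R_E = 5.1 − 0.173×0.56 − 0.174×0.15 = 4.98 V > V_CE(sat), so the active-region assumption holds.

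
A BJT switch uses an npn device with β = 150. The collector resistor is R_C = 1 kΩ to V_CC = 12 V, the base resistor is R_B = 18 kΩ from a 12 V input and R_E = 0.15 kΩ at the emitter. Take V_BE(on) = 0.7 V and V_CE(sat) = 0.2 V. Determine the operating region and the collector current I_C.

Assume active: I_B = (12 − 0.7)/(18 + 151×0.15) = 0.278 mA, I_C = β·I_B = 41.7 mA.
Then V_CE = 12 − 41.7×1 − 42×0.15 = -36 V < 0.2 V — the active assumption fails.
Re-solve with V_CE = 0.2 V. KCL at the emitter: V_E/R_E = (V_BB−0.7−V_E)/R_B + (V_CC−0.2−V_E)/R_C, giving V_E = 1.61 V.
I_C = (V_CC − 0.2 − V_E)/R_C = (11.8 − 1.61)/1 = 10.2 mA.
Check: I_B = (11.3 − 1.61)/18 = 0.538 mA, and β·I_B = 80.8 mA > I_C, confirming saturation.

saturation; I_C ≈ 10 mA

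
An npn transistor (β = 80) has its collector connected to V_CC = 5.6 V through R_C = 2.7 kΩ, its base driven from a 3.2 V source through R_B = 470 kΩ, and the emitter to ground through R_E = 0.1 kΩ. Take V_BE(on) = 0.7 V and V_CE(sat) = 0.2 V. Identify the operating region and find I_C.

Assume active. Base-emitter loop: I_B = (V_BB − V_BE)/(R_B + (β+1)R_E) = (3.2 − 0.7)/(470 + 81×0.1) = 0.00523 mA.
I_C = β·I_B = 80×0.00523 = 0.418 mA.
V_CE = V_CC − I_C·R_C − I_E·R_E = 5.6 − 0.418×2.7 − 0.424×0.1 = 4.43 V > V_CE(sat), so the active-region assumption holds.

active; I_C ≈ 0.42 mA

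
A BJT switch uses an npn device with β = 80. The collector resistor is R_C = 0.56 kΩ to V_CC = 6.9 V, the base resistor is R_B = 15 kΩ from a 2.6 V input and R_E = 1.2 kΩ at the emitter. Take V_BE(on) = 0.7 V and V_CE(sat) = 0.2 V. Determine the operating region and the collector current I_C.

active; I_C ≈ 1.4 mA

Assume active. Base-emitter loop: I_B = (V_BB − V_BE)/(R_B + (β+1)R_E) = (2.6 − 0.7)/(15 + 81×1.2) = 0.0169 mA.
I_C = β·I_B = 80×0.0169 = 1.35 mA.
V_CE = V_CC − I_C·R_C − I_E·R_E = 6.9 − 1.35×0.56 − 1.37×1.2 = 4.5 V > V_CE(sat), so the active-region assumption holds.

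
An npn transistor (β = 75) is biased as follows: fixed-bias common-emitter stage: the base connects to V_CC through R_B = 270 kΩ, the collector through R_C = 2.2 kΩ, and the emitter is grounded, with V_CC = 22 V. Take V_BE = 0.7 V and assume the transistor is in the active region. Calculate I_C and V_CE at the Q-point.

I_C ≈ 5.9 mA, V_CE ≈ 9 V

Base loop: V_CC = I_B·R_B + V_BE, so I_B = (22 − 0.7)/270 kΩ = 0.0789 mA.
In the active region I_C = β·I_B = 75 × 0.0789 = 5.92 mA.
Collector loop: V_CE = V_CC − I_C·R_C = 22 − 5.92×2.2 = 8.98 V.
Since V_CE = 8.98 V > V_CE(sat) ≈ 0.2 V, the transistor is in the active region as assumed.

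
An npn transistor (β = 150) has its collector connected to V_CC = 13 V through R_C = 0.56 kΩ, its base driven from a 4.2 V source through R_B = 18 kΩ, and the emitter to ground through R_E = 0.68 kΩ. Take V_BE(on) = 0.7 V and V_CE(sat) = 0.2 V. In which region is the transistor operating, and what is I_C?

active; I_C ≈ 4.4 mA

Assume active. Base-emitter loop: I_B = (V_BB − V_BE)/(R_B + (β+1)R_E) = (4.2 − 0.7)/(18 + 151×0.68) = 0.029 mA.
I_C = β·I_B = 150×0.029 = 4.35 mA.
V_CE = V_CC − I_C·R_C − I_E·R_E = 13 − 4.35×0.56 − 4.38×0.68 = 7.59 V > V_CE(sat), so the active-region assumption holds.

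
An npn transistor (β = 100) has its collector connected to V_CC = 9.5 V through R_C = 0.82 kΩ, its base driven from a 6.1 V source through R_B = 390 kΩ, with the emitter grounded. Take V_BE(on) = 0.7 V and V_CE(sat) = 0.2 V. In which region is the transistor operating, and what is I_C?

Assume active. Base-emitter loop: I_B = (V_BB − V_BE)/R_B = (6.1 − 0.7)/390 = 0.0138 mA.
I_C = β·I_B = 100×0.0138 = 1.38 mA.
V_CE = V_CC − I_C·R_C = 9.5 − 1.38×0.82 = 8.36 V > V_CE(sat), so the active-region assumption holds.

active; I_C ≈ 1.4 mA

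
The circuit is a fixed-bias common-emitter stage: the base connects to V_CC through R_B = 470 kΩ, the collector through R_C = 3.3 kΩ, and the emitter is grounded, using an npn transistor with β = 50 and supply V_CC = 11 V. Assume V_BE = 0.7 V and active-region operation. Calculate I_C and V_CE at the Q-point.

Base loop: V_CC = I_B·R_B + V_BE, so I_B = (11 − 0.7)/470 kΩ = 0.0219 mA.
In the active region I_C = β·I_B = 50 × 0.0219 = 1.1 mA.
Collector loop: V_CE = V_CC − I_C·R_C = 11 − 1.1×3.3 = 7.38 V.
Since V_CE = 7.38 V > V_CE(sat) ≈ 0.2 V, the transistor is in the active region as assumed.

I_C ≈ 1.1 mA, V_CE ≈ 7.4 V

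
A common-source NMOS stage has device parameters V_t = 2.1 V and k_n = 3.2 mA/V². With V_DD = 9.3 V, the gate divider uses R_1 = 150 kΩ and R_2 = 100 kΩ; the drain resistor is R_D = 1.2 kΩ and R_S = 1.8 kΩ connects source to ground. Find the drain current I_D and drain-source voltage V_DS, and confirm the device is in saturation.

I_D ≈ 0.57 mA, V_DS ≈ 7.6 V

V_G = V_DD·R_2/(R_1+R_2) = 9.3×100/250 = 3.72 V.
Assume saturation: I_D = (k_n/2)(V_GS − V_t)² with V_GS = V_G − I_D·R_S = 3.72 − 1.8·I_D.
Substituting gives 5.18·I_D² − 10.3·I_D + 4.2 = 0, with roots I_D = 0.569 or 1.42 mA.
The root I_D = 1.42 mA gives V_GS = 1.16 V ≤ V_t, so take I_D = 0.569 mA.
Then V_GS = 2.7 V and V_DS = V_DD − I_D(R_D+R_S) = 9.3 − 0.569×3 = 7.59 V.
Saturation requires V_DS ≥ V_GS − V_t = 0.596 V; 7.59 ≥ 0.596 ✓.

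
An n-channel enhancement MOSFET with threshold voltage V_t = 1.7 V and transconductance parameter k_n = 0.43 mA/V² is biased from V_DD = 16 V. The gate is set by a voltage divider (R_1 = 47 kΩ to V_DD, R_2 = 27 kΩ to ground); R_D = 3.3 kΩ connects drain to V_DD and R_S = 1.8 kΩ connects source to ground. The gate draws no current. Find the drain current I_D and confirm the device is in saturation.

I_D ≈ 1.1 mA

V_G = V_DD·R_2/(R_1+R_2) = 16×27/74 = 5.84 V.
Assume saturation: I_D = (k_n/2)(V_GS − V_t)² with V_GS = V_G − I_D·R_S = 5.84 − 1.8·I_D.
Substituting gives 0.697·I_D² − 4.2·I_D + 3.68 = 0, with roots I_D = 1.06 or 4.97 mA.
The root I_D = 4.97 mA gives V_GS = -3.11 V ≤ V_t, so take I_D = 1.06 mA.
Then V_GS = 3.92 V and V_DS = V_DD − I_D(R_D+R_S) = 16 − 1.06×5.1 = 10.6 V.
Saturation requires V_DS ≥ V_GS − V_t = 2.22 V; 10.6 ≥ 2.22 ✓.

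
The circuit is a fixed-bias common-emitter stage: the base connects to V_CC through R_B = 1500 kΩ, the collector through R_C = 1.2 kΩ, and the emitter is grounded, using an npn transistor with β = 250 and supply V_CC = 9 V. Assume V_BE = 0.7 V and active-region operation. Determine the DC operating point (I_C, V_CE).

Base loop: V_CC = I_B·R_B + V_BE, so I_B = (9 − 0.7)/1500 kΩ = 0.00553 mA.
In the active region I_C = β·I_B = 250 × 0.00553 = 1.38 mA.
Collector loop: V_CE = V_CC − I_C·R_C = 9 − 1.38×1.2 = 7.34 V.
Since V_CE = 7.34 V > V_CE(sat) ≈ 0.2 V, the transistor is in the active region as assumed.

I_C ≈ 1.4 mA, V_CE ≈ 7.3 V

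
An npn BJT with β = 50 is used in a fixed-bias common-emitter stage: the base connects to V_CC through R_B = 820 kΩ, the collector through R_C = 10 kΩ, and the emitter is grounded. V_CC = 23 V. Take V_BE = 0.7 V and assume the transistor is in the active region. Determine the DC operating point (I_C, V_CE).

I_C ≈ 1.4 mA, V_CE ≈ 9.4 V

Base loop: V_CC = I_B·R_B + V_BE, so I_B = (23 − 0.7)/820 kΩ = 0.0272 mA.
In the active region I_C = β·I_B = 50 × 0.0272 = 1.36 mA.
Collector loop: V_CE = V_CC − I_C·R_C = 23 − 1.36×10 = 9.4 V.
Since V_CE = 9.4 V > V_CE(sat) ≈ 0.2 V, the transistor is in the active region as assumed.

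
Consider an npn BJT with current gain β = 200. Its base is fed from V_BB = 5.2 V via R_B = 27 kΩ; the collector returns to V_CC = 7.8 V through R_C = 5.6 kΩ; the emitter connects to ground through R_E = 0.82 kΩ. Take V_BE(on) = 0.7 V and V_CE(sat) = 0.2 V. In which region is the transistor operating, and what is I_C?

saturation; I_C ≈ 1.2 mA

Assume active: I_B = (5.2 − 0.7)/(27 + 201×0.82) = 0.0235 mA, I_C = β·I_B = 4.69 mA.
Then V_CE = 7.8 − 4.69×5.6 − 4.72×0.82 = -22.3 V < 0.2 V — the active assumption fails.
Re-solve with V_CE = 0.2 V. KCL at the emitter: V_E/R_E = (V_BB−0.7−V_E)/R_B + (V_CC−0.2−V_E)/R_C, giving V_E = 1.06 V.
I_C = (V_CC − 0.2 − V_E)/R_C = (7.6 − 1.06)/5.6 = 1.17 mA.
Check: I_B = (4.5 − 1.06)/27 = 0.127 mA, and β·I_B = 25.5 mA > I_C, confirming saturation.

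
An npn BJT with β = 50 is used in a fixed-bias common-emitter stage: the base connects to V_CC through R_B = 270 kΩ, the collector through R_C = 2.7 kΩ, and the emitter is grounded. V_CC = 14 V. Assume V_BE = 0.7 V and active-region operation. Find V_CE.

V_CE ≈ 7.3 V

Base loop: V_CC = I_B·R_B + V_BE, so I_B = (14 − 0.7)/270 kΩ = 0.0493 mA.
In the active region I_C = β·I_B = 50 × 0.0493 = 2.46 mA.
Collector loop: V_CE = V_CC − I_C·R_C = 14 − 2.46×2.7 = 7.35 V.
Since V_CE = 7.35 V > V_CE(sat) ≈ 0.2 V, the transistor is in the active region as assumed.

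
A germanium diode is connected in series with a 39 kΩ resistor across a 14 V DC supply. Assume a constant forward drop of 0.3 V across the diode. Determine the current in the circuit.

I ≈ 0.35 mA

KVL around the loop: 14 = V_D + I·R = 0.3 + I × 39 kΩ.
So I = (14 − 0.3) / 39 kΩ = 13.7 / 39 = 0.351 mA.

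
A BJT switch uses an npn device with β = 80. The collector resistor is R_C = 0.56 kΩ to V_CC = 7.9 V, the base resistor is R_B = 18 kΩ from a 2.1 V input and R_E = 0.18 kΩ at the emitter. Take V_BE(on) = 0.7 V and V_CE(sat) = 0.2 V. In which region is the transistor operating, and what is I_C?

active; I_C ≈ 3.4 mA

Assume active. Base-emitter loop: I_B = (V_BB − V_BE)/(R_B + (β+1)R_E) = (2.1 − 0.7)/(18 + 81×0.18) = 0.043 mA.
I_C = β·I_B = 80×0.043 = 3.44 mA.
V_CE = V_CC − I_C·R_C − I_E·R_E = 7.9 − 3.44×0.56 − 3.48×0.18 = 5.35 V > V_CE(sat), so the active-region assumption holds.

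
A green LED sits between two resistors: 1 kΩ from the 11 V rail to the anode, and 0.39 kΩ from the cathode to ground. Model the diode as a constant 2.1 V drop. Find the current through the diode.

The two resistors are in series with the diode, so KVL gives 11 = I·1 + 2.1 + I·0.39.
I = (11 − 2.1) / (1 + 0.39) kΩ = 8.9 / 1.39 = 6.4 mA.

I ≈ 6.4 mA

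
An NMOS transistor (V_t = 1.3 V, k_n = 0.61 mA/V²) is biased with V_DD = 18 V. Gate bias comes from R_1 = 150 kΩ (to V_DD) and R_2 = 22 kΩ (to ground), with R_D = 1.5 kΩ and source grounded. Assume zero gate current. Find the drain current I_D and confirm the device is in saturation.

I_D ≈ 0.31 mA

V_G = V_DD·R_2/(R_1+R_2) = 18×22/172 = 2.3 V. With the source grounded, V_GS = V_G = 2.3 V.
Assume saturation: I_D = (k_n/2)(V_GS − V_t)² = (0.61/2)×(2.3 − 1.3)² = 0.305×1² = 0.306 mA.
V_DS = V_DD − I_D·R_D = 18 − 0.306×1.5 = 17.5 V.
Saturation requires V_DS ≥ V_GS − V_t = 1 V; 17.5 ≥ 1 ✓.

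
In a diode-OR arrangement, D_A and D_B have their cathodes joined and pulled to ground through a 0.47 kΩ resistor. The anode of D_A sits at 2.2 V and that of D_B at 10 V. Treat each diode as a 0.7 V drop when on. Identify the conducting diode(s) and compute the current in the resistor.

Only D_B conducts; I_R ≈ 20 mA

Assume both conduct. Then node N would need to be at both 2.2−0.7 = 1.5 V and 10−0.7 = 9.3 V, which is impossible.
Assume only D_B conducts: V_N = 10 − 0.7 = 9.3 V, so I_R = 9.3/0.47 = 19.8 mA.
Check D_A: its anode-to-cathode voltage is 2.2 − 9.3 = -7.1 V < 0.7 V, so it is off. The assumption is consistent.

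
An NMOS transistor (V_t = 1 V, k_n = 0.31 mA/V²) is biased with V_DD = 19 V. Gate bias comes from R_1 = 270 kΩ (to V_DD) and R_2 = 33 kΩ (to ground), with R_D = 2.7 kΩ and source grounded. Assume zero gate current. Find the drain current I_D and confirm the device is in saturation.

V_G = V_DD·R_2/(R_1+R_2) = 19×33/303 = 2.07 V. With the source grounded, V_GS = V_G = 2.07 V.
Assume saturation: I_D = (k_n/2)(V_GS − V_t)² = (0.31/2)×(2.07 − 1)² = 0.155×1.07² = 0.177 mA.
V_DS = V_DD − I_D·R_D = 19 − 0.177×2.7 = 18.5 V.
Saturation requires V_DS ≥ V_GS − V_t = 1.07 V; 18.5 ≥ 1.07 ✓.

I_D ≈ 0.18 mA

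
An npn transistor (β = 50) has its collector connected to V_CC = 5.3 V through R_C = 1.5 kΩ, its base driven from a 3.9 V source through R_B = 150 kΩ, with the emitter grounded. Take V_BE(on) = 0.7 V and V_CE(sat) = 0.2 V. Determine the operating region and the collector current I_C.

Assume active. Base-emitter loop: I_B = (V_BB − V_BE)/R_B = (3.9 − 0.7)/150 = 0.0213 mA.
I_C = β·I_B = 50×0.0213 = 1.07 mA.
V_CE = V_CC − I_C·R_C = 5.3 − 1.07×1.5 = 3.7 V > V_CE(sat), so the active-region assumption holds.

active; I_C ≈ 1.1 mA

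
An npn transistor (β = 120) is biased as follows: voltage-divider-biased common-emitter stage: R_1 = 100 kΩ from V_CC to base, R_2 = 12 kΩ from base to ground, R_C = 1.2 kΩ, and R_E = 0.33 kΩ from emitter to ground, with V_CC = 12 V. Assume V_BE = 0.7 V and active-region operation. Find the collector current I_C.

I_C ≈ 1.4 mA

Thevenize the base divider: V_Th = V_CC·R_2/(R_1+R_2) = 12×12/112 = 1.29 V, R_Th = R_1‖R_2 = 10.7 kΩ.
Base-emitter loop: V_Th = I_B·R_Th + V_BE + (β+1)I_B·R_E, so I_B = (1.29 − 0.7) / (10.7 + 121×0.33) = 0.0116 mA.
I_C = β·I_B = 120×0.0116 = 1.39 mA, and I_E = (β+1)I_B = 1.4 mA.
V_CE = V_CC − I_C·R_C − I_E·R_E = 12 − 1.39×1.2 − 1.4×0.33 = 9.87 V.
V_CE = 9.87 V > 0.2 V confirms active-region operation.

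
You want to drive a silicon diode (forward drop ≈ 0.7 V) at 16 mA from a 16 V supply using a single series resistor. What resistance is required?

R ≈ 0.96 kΩ

The resistor drops V_S − V_D = 16 − 0.7 = 15.3 V at 16 mA.
R = 15.3 V / 16 mA = 0.956 kΩ.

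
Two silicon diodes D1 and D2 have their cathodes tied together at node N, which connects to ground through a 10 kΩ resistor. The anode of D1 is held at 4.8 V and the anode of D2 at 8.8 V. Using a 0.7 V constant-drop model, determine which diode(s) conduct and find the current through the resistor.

Assume both conduct. Then node N would need to be at both 4.8−0.7 = 4.1 V and 8.8−0.7 = 8.1 V, which is impossible.
Assume only D2 conducts: V_N = 8.8 − 0.7 = 8.1 V, so I_R = 8.1/10 = 0.81 mA.
Check D1: its anode-to-cathode voltage is 4.8 − 8.1 = -3.3 V < 0.7 V, so it is off. The assumption is consistent.

Only D2 conducts; I_R ≈ 0.81 mA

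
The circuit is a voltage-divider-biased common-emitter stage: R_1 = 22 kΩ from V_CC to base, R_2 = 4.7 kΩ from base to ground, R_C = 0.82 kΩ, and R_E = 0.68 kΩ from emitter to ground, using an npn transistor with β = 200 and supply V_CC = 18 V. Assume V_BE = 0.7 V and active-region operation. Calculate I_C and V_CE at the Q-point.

I_C ≈ 3.5 mA, V_CE ≈ 13 V

Thevenize the base divider: V_Th = V_CC·R_2/(R_1+R_2) = 18×4.7/26.7 = 3.17 V, R_Th = R_1‖R_2 = 3.87 kΩ.
Base-emitter loop: V_Th = I_B·R_Th + V_BE + (β+1)I_B·R_E, so I_B = (3.17 − 0.7) / (3.87 + 201×0.68) = 0.0176 mA.
I_C = β·I_B = 200×0.0176 = 3.51 mA, and I_E = (β+1)I_B = 3.53 mA.
V_CE = V_CC − I_C·R_C − I_E·R_E = 18 − 3.51×0.82 − 3.53×0.68 = 12.7 V.
V_CE = 12.7 V > 0.2 V confirms active-region operation.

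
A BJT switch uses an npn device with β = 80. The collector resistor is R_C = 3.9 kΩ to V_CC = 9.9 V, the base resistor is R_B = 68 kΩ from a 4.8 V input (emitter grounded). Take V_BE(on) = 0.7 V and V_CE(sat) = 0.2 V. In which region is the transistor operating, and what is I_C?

saturation; I_C ≈ 2.5 mA

Assume active: I_B = (4.8 − 0.7)/68 = 0.0603 mA, giving I_C = β·I_B = 4.82 mA.
But then V_CE = 9.9 − 4.82×3.9 = -8.91 V < V_CE(sat) = 0.2 V — impossible in the active region.
So the transistor is saturated. With V_CE = 0.2 V, I_C = (V_CC − 0.2)/R_C = 9.7/3.9 = 2.49 mA.
Check: β·I_B = 4.82 mA > I_C = 2.49 mA, confirming saturation.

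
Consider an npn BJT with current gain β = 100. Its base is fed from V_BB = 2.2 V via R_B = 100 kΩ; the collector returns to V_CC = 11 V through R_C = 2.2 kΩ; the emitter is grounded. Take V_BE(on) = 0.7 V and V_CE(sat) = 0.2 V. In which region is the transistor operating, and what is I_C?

active; I_C ≈ 1.5 mA

Assume active. Base-emitter loop: I_B = (V_BB − V_BE)/R_B = (2.2 − 0.7)/100 = 0.015 mA.
I_C = β·I_B = 100×0.015 = 1.5 mA.
V_CE = V_CC − I_C·R_C = 11 − 1.5×2.2 = 7.7 V > V_CE(sat), so the active-region assumption holds.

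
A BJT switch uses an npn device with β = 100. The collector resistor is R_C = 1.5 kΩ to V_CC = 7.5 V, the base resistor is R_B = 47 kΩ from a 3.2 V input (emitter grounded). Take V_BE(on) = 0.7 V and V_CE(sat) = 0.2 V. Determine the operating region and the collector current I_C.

Assume active: I_B = (3.2 − 0.7)/47 = 0.0532 mA, giving I_C = β·I_B = 5.32 mA.
But then V_CE = 7.5 − 5.32×1.5 = -0.479 V < V_CE(sat) = 0.2 V — impossible in the active region.
So the transistor is saturated. With V_CE = 0.2 V, I_C = (V_CC − 0.2)/R_C = 7.3/1.5 = 4.87 mA.
Check: β·I_B = 5.32 mA > I_C = 4.87 mA, confirming saturation.

saturation; I_C ≈ 4.9 mA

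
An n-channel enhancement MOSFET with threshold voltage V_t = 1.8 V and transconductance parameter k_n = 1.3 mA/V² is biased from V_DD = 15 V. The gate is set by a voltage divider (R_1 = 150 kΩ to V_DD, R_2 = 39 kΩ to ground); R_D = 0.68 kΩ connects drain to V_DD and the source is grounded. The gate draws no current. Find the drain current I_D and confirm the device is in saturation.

V_G = V_DD·R_2/(R_1+R_2) = 15×39/189 = 3.1 V. With the source grounded, V_GS = V_G = 3.1 V.
Assume saturation: I_D = (k_n/2)(V_GS − V_t)² = (1.3/2)×(3.1 − 1.8)² = 0.65×1.3² = 1.09 mA.
V_DS = V_DD − I_D·R_D = 15 − 1.09×0.68 = 14.3 V.
Saturation requires V_DS ≥ V_GS − V_t = 1.3 V; 14.3 ≥ 1.3 ✓.

I_D ≈ 1.1 mA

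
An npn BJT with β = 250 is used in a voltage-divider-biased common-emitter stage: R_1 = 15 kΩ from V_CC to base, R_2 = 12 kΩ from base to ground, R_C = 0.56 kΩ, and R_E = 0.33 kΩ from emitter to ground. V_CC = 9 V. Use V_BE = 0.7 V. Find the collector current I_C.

Thevenize the base divider: V_Th = V_CC·R_2/(R_1+R_2) = 9×12/27 = 4 V, R_Th = R_1‖R_2 = 6.67 kΩ.
Base-emitter loop: V_Th = I_B·R_Th + V_BE + (β+1)I_B·R_E, so I_B = (4 − 0.7) / (6.67 + 251×0.33) = 0.0369 mA.
I_C = β·I_B = 250×0.0369 = 9.22 mA, and I_E = (β+1)I_B = 9.26 mA.
V_CE = V_CC − I_C·R_C − I_E·R_E = 9 − 9.22×0.56 − 9.26×0.33 = 0.784 V.
V_CE = 0.784 V > 0.2 V confirms active-region operation.

I_C ≈ 9.2 mA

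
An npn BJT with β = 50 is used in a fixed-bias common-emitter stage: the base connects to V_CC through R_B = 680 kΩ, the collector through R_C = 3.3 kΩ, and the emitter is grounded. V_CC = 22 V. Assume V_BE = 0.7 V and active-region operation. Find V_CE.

V_CE ≈ 17 V

Base loop: V_CC = I_B·R_B + V_BE, so I_B = (22 − 0.7)/680 kΩ = 0.0313 mA.
In the active region I_C = β·I_B = 50 × 0.0313 = 1.57 mA.
Collector loop: V_CE = V_CC − I_C·R_C = 22 − 1.57×3.3 = 16.8 V.
Since V_CE = 16.8 V > V_CE(sat) ≈ 0.2 V, the transistor is in the active region as assumed.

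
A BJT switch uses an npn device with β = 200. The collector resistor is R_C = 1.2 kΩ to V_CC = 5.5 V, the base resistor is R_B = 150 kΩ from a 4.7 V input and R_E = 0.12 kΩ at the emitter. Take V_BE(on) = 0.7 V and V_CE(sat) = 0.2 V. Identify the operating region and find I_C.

saturation; I_C ≈ 4 mA

Assume active: I_B = (4.7 − 0.7)/(150 + 201×0.12) = 0.023 mA, I_C = β·I_B = 4.59 mA.
Then V_CE = 5.5 − 4.59×1.2 − 4.62×0.12 = -0.568 V < 0.2 V — the active assumption fails.
Re-solve with V_CE = 0.2 V. KCL at the emitter: V_E/R_E = (V_BB−0.7−V_E)/R_B + (V_CC−0.2−V_E)/R_C, giving V_E = 0.484 V.
I_C = (V_CC − 0.2 − V_E)/R_C = (5.3 − 0.484)/1.2 = 4.01 mA.
Check: I_B = (4 − 0.484)/150 = 0.0234 mA, and β·I_B = 4.69 mA > I_C, confirming saturation.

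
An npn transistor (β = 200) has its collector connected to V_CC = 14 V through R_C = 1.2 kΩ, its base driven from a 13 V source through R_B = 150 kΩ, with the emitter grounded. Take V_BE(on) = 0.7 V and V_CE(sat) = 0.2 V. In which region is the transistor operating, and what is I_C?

Assume active: I_B = (13 − 0.7)/150 = 0.082 mA, giving I_C = β·I_B = 16.4 mA.
But then V_CE = 14 − 16.4×1.2 = -5.68 V < V_CE(sat) = 0.2 V — impossible in the active region.
So the transistor is saturated. With V_CE = 0.2 V, I_C = (V_CC − 0.2)/R_C = 13.8/1.2 = 11.5 mA.
Check: β·I_B = 16.4 mA > I_C = 11.5 mA, confirming saturation.

saturation; I_C ≈ 12 mA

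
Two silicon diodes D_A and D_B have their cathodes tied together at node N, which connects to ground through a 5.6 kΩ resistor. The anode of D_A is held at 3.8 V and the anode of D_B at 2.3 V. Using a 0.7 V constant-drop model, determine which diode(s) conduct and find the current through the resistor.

Assume both conduct. Then node N would need to be at both 3.8−0.7 = 3.1 V and 2.3−0.7 = 1.6 V, which is impossible.
Assume only D_A conducts: V_N = 3.8 − 0.7 = 3.1 V, so I_R = 3.1/5.6 = 0.554 mA.
Check D_B: its anode-to-cathode voltage is 2.3 − 3.1 = -0.8 V < 0.7 V, so it is off. The assumption is consistent.

Only D_A conducts; I_R ≈ 0.55 mA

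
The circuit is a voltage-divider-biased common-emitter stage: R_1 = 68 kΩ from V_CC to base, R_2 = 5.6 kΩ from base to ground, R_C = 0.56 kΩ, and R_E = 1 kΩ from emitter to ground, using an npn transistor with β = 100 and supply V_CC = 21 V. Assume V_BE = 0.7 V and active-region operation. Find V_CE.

Thevenize the base divider: V_Th = V_CC·R_2/(R_1+R_2) = 21×5.6/73.6 = 1.6 V, R_Th = R_1‖R_2 = 5.17 kΩ.
Base-emitter loop: V_Th = I_B·R_Th + V_BE + (β+1)I_B·R_E, so I_B = (1.6 − 0.7) / (5.17 + 101×1) = 0.00846 mA.
I_C = β·I_B = 100×0.00846 = 0.846 mA, and I_E = (β+1)I_B = 0.854 mA.
V_CE = V_CC − I_C·R_C − I_E·R_E = 21 − 0.846×0.56 − 0.854×1 = 19.7 V.
V_CE = 19.7 V > 0.2 V confirms active-region operation.

V_CE ≈ 20 V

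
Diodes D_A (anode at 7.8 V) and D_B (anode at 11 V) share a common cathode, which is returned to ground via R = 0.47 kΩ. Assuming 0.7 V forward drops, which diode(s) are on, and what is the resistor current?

Only D_B conducts; I_R ≈ 22 mA

Assume both conduct. Then node N would need to be at both 7.8−0.7 = 7.1 V and 11−0.7 = 10.3 V, which is impossible.
Assume only D_B conducts: V_N = 11 − 0.7 = 10.3 V, so I_R = 10.3/0.47 = 21.9 mA.
Check D_A: its anode-to-cathode voltage is 7.8 − 10.3 = -2.5 V < 0.7 V, so it is off. The assumption is consistent.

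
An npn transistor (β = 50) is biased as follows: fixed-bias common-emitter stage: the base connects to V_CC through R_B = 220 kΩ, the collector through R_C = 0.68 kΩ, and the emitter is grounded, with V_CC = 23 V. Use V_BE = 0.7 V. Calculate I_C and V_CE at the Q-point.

I_C ≈ 5.1 mA, V_CE ≈ 20 V

Base loop: V_CC = I_B·R_B + V_BE, so I_B = (23 − 0.7)/220 kΩ = 0.101 mA.
In the active region I_C = β·I_B = 50 × 0.101 = 5.07 mA.
Collector loop: V_CE = V_CC − I_C·R_C = 23 − 5.07×0.68 = 19.6 V.
Since V_CE = 19.6 V > V_CE(sat) ≈ 0.2 V, the transistor is in the active region as assumed.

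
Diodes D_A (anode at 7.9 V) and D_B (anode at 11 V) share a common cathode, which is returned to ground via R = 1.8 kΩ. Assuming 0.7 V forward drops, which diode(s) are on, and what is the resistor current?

Only D_B conducts; I_R ≈ 5.7 mA

Assume both conduct. Then node N would need to be at both 7.9−0.7 = 7.2 V and 11−0.7 = 10.3 V, which is impossible.
Assume only D_B conducts: V_N = 11 − 0.7 = 10.3 V, so I_R = 10.3/1.8 = 5.72 mA.
Check D_A: its anode-to-cathode voltage is 7.9 − 10.3 = -2.4 V < 0.7 V, so it is off. The assumption is consistent.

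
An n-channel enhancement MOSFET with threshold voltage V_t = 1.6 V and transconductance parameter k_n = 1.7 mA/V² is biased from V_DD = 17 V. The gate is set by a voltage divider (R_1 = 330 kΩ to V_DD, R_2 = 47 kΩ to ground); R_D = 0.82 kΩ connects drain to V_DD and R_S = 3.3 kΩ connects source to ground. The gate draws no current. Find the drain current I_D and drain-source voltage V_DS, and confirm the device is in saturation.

V_G = V_DD·R_2/(R_1+R_2) = 17×47/377 = 2.12 V.
Assume saturation: I_D = (k_n/2)(V_GS − V_t)² with V_GS = V_G − I_D·R_S = 2.12 − 3.3·I_D.
Substituting gives 9.26·I_D² − 3.91·I_D + 0.229 = 0, with roots I_D = 0.0703 or 0.353 mA.
The root I_D = 0.353 mA gives V_GS = 0.956 V ≤ V_t, so take I_D = 0.0703 mA.
Then V_GS = 1.89 V and V_DS = V_DD − I_D(R_D+R_S) = 17 − 0.0703×4.12 = 16.7 V.
Saturation requires V_DS ≥ V_GS − V_t = 0.288 V; 16.7 ≥ 0.288 ✓.

I_D ≈ 0.07 mA, V_DS ≈ 17 V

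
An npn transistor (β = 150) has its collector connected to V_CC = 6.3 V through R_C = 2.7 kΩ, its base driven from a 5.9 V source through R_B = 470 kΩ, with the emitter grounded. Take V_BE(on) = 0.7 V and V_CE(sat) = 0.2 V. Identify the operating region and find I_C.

Assume active. Base-emitter loop: I_B = (V_BB − V_BE)/R_B = (5.9 − 0.7)/470 = 0.0111 mA.
I_C = β·I_B = 150×0.0111 = 1.66 mA.
V_CE = V_CC − I_C·R_C = 6.3 − 1.66×2.7 = 1.82 V > V_CE(sat), so the active-region assumption holds.

active; I_C ≈ 1.7 mA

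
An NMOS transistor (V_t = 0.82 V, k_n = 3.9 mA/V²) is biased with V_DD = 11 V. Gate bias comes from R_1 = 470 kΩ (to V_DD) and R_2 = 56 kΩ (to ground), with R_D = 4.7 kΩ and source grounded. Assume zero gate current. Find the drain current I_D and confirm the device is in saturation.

V_G = V_DD·R_2/(R_1+R_2) = 11×56/526 = 1.17 V. With the source grounded, V_GS = V_G = 1.17 V.
Assume saturation: I_D = (k_n/2)(V_GS − V_t)² = (3.9/2)×(1.17 − 0.82)² = 1.95×0.351² = 0.24 mA.
V_DS = V_DD − I_D·R_D = 11 − 0.24×4.7 = 9.87 V.
Saturation requires V_DS ≥ V_GS − V_t = 0.351 V; 9.87 ≥ 0.351 ✓.

I_D ≈ 0.24 mA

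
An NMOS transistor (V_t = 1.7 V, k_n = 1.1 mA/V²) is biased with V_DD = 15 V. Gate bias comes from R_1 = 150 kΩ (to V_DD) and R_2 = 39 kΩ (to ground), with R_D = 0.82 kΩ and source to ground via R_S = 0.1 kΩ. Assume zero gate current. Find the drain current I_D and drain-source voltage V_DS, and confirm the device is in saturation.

V_G = V_DD·R_2/(R_1+R_2) = 15×39/189 = 3.1 V.
Assume saturation: I_D = (k_n/2)(V_GS − V_t)² with V_GS = V_G − I_D·R_S = 3.1 − 0.1·I_D.
Substituting gives 0.0055·I_D² − 1.15·I_D + 1.07 = 0, with roots I_D = 0.932 or 209 mA.
The root I_D = 209 mA gives V_GS = -17.8 V ≤ V_t, so take I_D = 0.932 mA.
Then V_GS = 3 V and V_DS = V_DD − I_D(R_D+R_S) = 15 − 0.932×0.92 = 14.1 V.
Saturation requires V_DS ≥ V_GS − V_t = 1.3 V; 14.1 ≥ 1.3 ✓.

I_D ≈ 0.93 mA, V_DS ≈ 14 V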